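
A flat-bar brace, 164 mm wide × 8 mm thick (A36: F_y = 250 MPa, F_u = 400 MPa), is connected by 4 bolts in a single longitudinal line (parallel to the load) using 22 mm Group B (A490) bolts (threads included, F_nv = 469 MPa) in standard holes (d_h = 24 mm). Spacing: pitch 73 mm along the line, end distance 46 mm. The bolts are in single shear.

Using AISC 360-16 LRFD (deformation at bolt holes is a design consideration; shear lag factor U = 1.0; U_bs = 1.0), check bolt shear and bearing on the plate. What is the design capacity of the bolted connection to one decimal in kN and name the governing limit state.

478.1 kN (bearing governs)

Bolt shear: A_b = π(22)²/4 = 380.13 mm². φR_n = 0.75 × 469 × 380.13 × 4 × 1 = 534.8 kN.
Bearing (8 mm plate, F_u = 400 MPa): end bolts L_c = 46 − 24/2 = 34, R_n = min(1.2×34×8×400, 2.4×22×8×400) = 130.56 kN/bolt; interior L_c = 73 − 24 = 49, R_n = 168.96 kN/bolt. φR_n = 0.75 × (1×130.56 + 3×168.96) = 478.1 kN.
Governing: min(534.8, 478.1) = 478.1 kN → bearing.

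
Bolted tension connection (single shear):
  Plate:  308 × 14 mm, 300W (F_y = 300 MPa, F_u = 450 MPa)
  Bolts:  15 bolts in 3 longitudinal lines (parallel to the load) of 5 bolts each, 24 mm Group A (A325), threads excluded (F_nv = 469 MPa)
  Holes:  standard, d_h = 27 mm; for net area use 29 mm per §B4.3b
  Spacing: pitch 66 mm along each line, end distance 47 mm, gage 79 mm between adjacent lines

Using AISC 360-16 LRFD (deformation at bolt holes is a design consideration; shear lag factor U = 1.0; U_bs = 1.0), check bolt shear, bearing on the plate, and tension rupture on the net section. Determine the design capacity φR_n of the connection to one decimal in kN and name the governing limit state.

Bolt shear: A_b = π(24)²/4 = 452.39 mm². φR_n = 0.75 × 469 × 452.39 × 15 × 1 = 2386.9 kN.
Bearing (14 mm plate, F_u = 450 MPa): end bolts L_c = 47 − 27/2 = 33.5, R_n = min(1.2×33.5×14×450, 2.4×24×14×450) = 253.26 kN/bolt; interior L_c = 66 − 27 = 39, R_n = 294.84 kN/bolt. φR_n = 0.75 × (3×253.26 + 12×294.84) = 3223.4 kN.
Tension rupture (net): A_n = (308 − 3×29)×14 = 3094 mm² (U = 1.0, A_e = A_n). φR_n = 0.75 × 450 × 3094 = 1044.2 kN.
Governing: min(2386.9, 3223.4, 1044.2) = 1044.2 kN → net-section rupture.

1044.2 kN (net-section rupture governs)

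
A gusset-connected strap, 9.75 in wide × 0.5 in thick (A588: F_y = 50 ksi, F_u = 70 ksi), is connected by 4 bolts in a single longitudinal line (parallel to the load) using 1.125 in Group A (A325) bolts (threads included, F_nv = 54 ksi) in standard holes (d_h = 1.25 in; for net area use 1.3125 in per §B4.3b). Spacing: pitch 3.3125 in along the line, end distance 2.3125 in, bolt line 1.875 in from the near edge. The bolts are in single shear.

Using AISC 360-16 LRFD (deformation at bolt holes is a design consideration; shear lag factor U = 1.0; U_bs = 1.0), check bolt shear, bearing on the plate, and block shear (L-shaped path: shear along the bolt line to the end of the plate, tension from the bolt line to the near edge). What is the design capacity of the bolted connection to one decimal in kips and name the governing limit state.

152.6 kips (block shear governs)

Bolt shear: A_b = π(1.125)²/4 = 0.99402 in². φR_n = 0.75 × 54 × 0.99402 × 4 × 1 = 161.0 kips.
Bearing (0.5 in plate, F_u = 70 ksi): end bolts L_c = 2.3125 − 1.25/2 = 1.6875, R_n = min(1.2×1.6875×0.5×70, 2.4×1.125×0.5×70) = 70.875 kips/bolt; interior L_c = 3.3125 − 1.25 = 2.0625, R_n = 86.625 kips/bolt. φR_n = 0.75 × (1×70.875 + 3×86.625) = 248.1 kips.
Block shear: shear path 1×[2.3125+3×3.3125] = 1×12.25 in, A_gv = 6.125, A_nv = 1×(12.25 − 3.5×1.3125)×0.5 = 3.8281 in²; tension to near edge: (1.875 − 0.5×1.3125)×0.5 = 0.60938 in². R_n = min(0.6×70×3.8281, 0.6×50×6.125) + 1.0×70×0.60938 = min(160.78, 183.75) + 42.657 = 203.44 kips. φR_n = 0.75 × 203.44 = 152.6 kips.
Governing: min(161.0, 248.1, 152.6) = 152.6 kips → block shear.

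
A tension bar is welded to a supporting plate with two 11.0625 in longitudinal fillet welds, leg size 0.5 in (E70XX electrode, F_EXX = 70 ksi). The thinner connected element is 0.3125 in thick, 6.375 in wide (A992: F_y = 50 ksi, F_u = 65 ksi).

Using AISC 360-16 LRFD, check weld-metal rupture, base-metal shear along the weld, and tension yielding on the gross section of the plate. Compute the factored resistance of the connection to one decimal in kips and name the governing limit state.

89.6 kips (gross-section yield governs)

Weld metal: throat = 0.707×0.5 = 0.3535 in, L = 2×11.0625 = 22.125 in. φR_n = 0.75 × 0.6 × 70 × 0.3535 × 22.125 = 246.4 kips.
Base metal shear (0.3125 in plate): yield φR_n = 1.0×0.6×50×0.3125×22.125 = 207.4 kips; rupture φR_n = 0.75×0.6×65×0.3125×22.125 = 202.2 kips; take 202.2 kips (rupture).
Tension yield (gross): A_g = 6.375×0.3125 = 1.9922 in². φR_n = 0.90 × 50 × 1.9922 = 89.6 kips.
Governing: min(246.4, 202.2, 89.6) = 89.6 kips → gross-section yield.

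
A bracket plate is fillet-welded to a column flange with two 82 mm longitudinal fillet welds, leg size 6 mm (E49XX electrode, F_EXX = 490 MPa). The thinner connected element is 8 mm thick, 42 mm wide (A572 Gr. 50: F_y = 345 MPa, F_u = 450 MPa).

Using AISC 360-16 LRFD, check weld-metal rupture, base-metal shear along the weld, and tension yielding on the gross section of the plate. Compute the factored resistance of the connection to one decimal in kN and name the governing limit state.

Weld metal: throat = 0.707×6 = 4.242 mm, L = 2×82 = 164 mm. φR_n = 0.75 × 0.6 × 490 × 4.242 × 164 = 153.4 kN.
Base metal shear (8 mm plate): yield φR_n = 1.0×0.6×345×8×164 = 271.6 kN; rupture φR_n = 0.75×0.6×450×8×164 = 265.7 kN; take 265.7 kN (rupture).
Tension yield (gross): A_g = 42×8 = 336 mm². φR_n = 0.90 × 345 × 336 = 104.3 kN.
Governing: min(153.4, 265.7, 104.3) = 104.3 kN → gross-section yield.

104.3 kN (gross-section yield governs)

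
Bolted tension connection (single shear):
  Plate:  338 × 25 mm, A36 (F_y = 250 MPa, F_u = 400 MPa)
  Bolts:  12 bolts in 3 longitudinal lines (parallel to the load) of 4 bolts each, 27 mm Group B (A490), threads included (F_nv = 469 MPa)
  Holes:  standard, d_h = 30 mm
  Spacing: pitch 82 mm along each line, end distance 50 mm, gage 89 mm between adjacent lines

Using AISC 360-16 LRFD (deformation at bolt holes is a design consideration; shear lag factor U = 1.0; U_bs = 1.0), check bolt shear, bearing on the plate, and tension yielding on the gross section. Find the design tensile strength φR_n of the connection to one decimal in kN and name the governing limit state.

1901.3 kN (gross-section yield governs)

Bolt shear: A_b = π(27)²/4 = 572.56 mm². φR_n = 0.75 × 469 × 572.56 × 12 × 1 = 2416.8 kN.
Bearing (25 mm plate, F_u = 400 MPa): end bolts L_c = 50 − 30/2 = 35, R_n = min(1.2×35×25×400, 2.4×27×25×400) = 420 kN/bolt; interior L_c = 82 − 30 = 52, R_n = 624 kN/bolt. φR_n = 0.75 × (3×420 + 9×624) = 5157.0 kN.
Tension yield (gross): A_g = 338×25 = 8450 mm². φR_n = 0.90 × 250 × 8450 = 1901.3 kN.
Governing: min(2416.8, 5157.0, 1901.3) = 1901.3 kN → gross-section yield.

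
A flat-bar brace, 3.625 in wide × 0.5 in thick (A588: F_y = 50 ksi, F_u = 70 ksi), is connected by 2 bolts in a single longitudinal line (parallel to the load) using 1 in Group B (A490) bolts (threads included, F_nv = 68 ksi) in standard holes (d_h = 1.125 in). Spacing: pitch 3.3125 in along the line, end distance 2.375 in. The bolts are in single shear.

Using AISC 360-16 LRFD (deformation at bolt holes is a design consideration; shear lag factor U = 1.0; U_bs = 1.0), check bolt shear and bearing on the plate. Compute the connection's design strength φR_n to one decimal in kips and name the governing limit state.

Bolt shear: A_b = π(1)²/4 = 0.7854 in². φR_n = 0.75 × 68 × 0.7854 × 2 × 1 = 80.1 kips.
Bearing (0.5 in plate, F_u = 70 ksi): end bolts L_c = 2.375 − 1.125/2 = 1.8125, R_n = min(1.2×1.8125×0.5×70, 2.4×1×0.5×70) = 76.125 kips/bolt; interior L_c = 3.3125 − 1.125 = 2.1875, R_n = 84 kips/bolt. φR_n = 0.75 × (1×76.125 + 1×84) = 120.1 kips.
Governing: min(80.1, 120.1) = 80.1 kips → bolt shear.

80.1 kips (bolt shear governs)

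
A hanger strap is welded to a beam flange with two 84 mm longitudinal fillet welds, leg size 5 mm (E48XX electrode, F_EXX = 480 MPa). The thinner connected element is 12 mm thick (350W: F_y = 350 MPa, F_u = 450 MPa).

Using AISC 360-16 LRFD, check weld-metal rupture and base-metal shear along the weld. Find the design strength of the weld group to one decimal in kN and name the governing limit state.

128.3 kN (weld metal governs)

Weld metal: throat = 0.707×5 = 3.535 mm, L = 2×84 = 168 mm. φR_n = 0.75 × 0.6 × 480 × 3.535 × 168 = 128.3 kN.
Base metal shear (12 mm plate): yield φR_n = 1.0×0.6×350×12×168 = 423.4 kN; rupture φR_n = 0.75×0.6×450×12×168 = 408.2 kN; take 408.2 kN (rupture).
Governing: min(128.3, 408.2) = 128.3 kN → weld metal.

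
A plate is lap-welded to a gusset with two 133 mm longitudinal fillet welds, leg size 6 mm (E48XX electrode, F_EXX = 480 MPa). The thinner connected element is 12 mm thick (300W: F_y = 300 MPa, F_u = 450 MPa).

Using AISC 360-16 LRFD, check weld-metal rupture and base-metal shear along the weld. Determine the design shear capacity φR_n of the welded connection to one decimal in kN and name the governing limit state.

243.7 kN (weld metal governs)

Weld metal: throat = 0.707×6 = 4.242 mm, L = 2×133 = 266 mm. φR_n = 0.75 × 0.6 × 480 × 4.242 × 266 = 243.7 kN.
Base metal shear (12 mm plate): yield φR_n = 1.0×0.6×300×12×266 = 574.6 kN; rupture φR_n = 0.75×0.6×450×12×266 = 646.4 kN; take 574.6 kN (yield).
Governing: min(243.7, 574.6) = 243.7 kN → weld metal.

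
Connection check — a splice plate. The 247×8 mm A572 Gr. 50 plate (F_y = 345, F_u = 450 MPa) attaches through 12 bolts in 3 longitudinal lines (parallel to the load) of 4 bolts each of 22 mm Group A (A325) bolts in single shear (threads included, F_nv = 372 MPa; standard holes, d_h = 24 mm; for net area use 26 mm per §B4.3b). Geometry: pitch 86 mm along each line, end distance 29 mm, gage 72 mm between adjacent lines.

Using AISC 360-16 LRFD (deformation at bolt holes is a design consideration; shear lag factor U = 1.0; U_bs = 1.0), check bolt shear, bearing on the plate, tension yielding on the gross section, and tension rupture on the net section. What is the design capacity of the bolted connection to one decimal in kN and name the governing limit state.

456.3 kN (net-section rupture governs)

Bolt shear: A_b = π(22)²/4 = 380.13 mm². φR_n = 0.75 × 372 × 380.13 × 12 × 1 = 1272.7 kN.
Bearing (8 mm plate, F_u = 450 MPa): end bolts L_c = 29 − 24/2 = 17, R_n = min(1.2×17×8×450, 2.4×22×8×450) = 73.44 kN/bolt; interior L_c = 86 − 24 = 62, R_n = 190.08 kN/bolt. φR_n = 0.75 × (3×73.44 + 9×190.08) = 1448.3 kN.
Tension yield (gross): A_g = 247×8 = 1976 mm². φR_n = 0.90 × 345 × 1976 = 613.5 kN.
Tension rupture (net): A_n = (247 − 3×26)×8 = 1352 mm² (U = 1.0, A_e = A_n). φR_n = 0.75 × 450 × 1352 = 456.3 kN.
Governing: min(1272.7, 1448.3, 613.5, 456.3) = 456.3 kN → net-section rupture.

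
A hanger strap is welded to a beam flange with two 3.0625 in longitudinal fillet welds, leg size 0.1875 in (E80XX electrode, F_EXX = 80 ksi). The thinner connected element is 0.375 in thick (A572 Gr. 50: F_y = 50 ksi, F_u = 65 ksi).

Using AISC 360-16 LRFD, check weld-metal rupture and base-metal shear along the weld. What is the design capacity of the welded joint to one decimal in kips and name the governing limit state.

Weld metal: throat = 0.707×0.1875 = 0.13256 in, L = 2×3.0625 = 6.125 in. φR_n = 0.75 × 0.6 × 80 × 0.13256 × 6.125 = 29.2 kips.
Base metal shear (0.375 in plate): yield φR_n = 1.0×0.6×50×0.375×6.125 = 68.9 kips; rupture φR_n = 0.75×0.6×65×0.375×6.125 = 67.2 kips; take 67.2 kips (rupture).
Governing: min(29.2, 67.2) = 29.2 kips → weld metal.

29.2 kips (weld metal governs)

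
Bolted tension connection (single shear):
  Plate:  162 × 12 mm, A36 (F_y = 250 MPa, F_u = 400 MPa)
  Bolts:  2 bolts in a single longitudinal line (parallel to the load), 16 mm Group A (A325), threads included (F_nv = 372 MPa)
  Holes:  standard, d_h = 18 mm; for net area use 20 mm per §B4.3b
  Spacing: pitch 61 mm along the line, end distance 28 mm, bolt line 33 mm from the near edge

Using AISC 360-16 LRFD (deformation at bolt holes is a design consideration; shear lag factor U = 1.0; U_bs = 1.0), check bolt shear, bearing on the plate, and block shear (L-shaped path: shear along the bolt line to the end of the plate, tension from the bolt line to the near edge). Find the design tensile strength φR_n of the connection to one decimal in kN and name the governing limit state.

112.2 kN (bolt shear governs)

Bolt shear: A_b = π(16)²/4 = 201.06 mm². φR_n = 0.75 × 372 × 201.06 × 2 × 1 = 112.2 kN.
Bearing (12 mm plate, F_u = 400 MPa): end bolts L_c = 28 − 18/2 = 19, R_n = min(1.2×19×12×400, 2.4×16×12×400) = 109.44 kN/bolt; interior L_c = 61 − 18 = 43, R_n = 184.32 kN/bolt. φR_n = 0.75 × (1×109.44 + 1×184.32) = 220.3 kN.
Block shear: shear path 1×[28+1×61] = 1×89 mm, A_gv = 1068, A_nv = 1×(89 − 1.5×20)×12 = 708 mm²; tension to near edge: (33 − 0.5×20)×12 = 276 mm². R_n = min(0.6×400×708, 0.6×250×1068) + 1.0×400×276 = min(169.92, 160.2) + 110.4 = 270.6 kN. φR_n = 0.75 × 270.6 = 203.0 kN.
Governing: min(112.2, 220.3, 203.0) = 112.2 kN → bolt shear.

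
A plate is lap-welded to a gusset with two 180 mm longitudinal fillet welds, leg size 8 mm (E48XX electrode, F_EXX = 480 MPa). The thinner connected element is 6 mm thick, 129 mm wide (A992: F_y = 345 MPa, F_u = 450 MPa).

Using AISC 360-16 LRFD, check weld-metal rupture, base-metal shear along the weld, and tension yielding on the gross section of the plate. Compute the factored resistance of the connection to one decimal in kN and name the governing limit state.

Weld metal: throat = 0.707×8 = 5.656 mm, L = 2×180 = 360 mm. φR_n = 0.75 × 0.6 × 480 × 5.656 × 360 = 439.8 kN.
Base metal shear (6 mm plate): yield φR_n = 1.0×0.6×345×6×360 = 447.1 kN; rupture φR_n = 0.75×0.6×450×6×360 = 437.4 kN; take 437.4 kN (rupture).
Tension yield (gross): A_g = 129×6 = 774 mm². φR_n = 0.90 × 345 × 774 = 240.3 kN.
Governing: min(439.8, 437.4, 240.3) = 240.3 kN → gross-section yield.

240.3 kN (gross-section yield governs)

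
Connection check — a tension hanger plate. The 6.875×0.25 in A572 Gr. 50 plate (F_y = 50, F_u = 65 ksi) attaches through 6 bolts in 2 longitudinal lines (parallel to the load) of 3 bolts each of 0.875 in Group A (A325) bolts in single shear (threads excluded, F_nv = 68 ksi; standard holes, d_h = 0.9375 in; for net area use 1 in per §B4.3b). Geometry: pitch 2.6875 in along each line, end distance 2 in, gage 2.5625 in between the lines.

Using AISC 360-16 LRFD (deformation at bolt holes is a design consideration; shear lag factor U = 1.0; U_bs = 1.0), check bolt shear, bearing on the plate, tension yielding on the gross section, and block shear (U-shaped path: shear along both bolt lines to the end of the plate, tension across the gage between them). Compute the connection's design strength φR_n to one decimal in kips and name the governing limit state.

77.3 kips (gross-section yield governs)

Bolt shear: A_b = π(0.875)²/4 = 0.60132 in². φR_n = 0.75 × 68 × 0.60132 × 6 × 1 = 184.0 kips.
Bearing (0.25 in plate, F_u = 65 ksi): end bolts L_c = 2 − 0.9375/2 = 1.53125, R_n = min(1.2×1.53125×0.25×65, 2.4×0.875×0.25×65) = 29.859 kips/bolt; interior L_c = 2.6875 − 0.9375 = 1.75, R_n = 34.125 kips/bolt. φR_n = 0.75 × (2×29.859 + 4×34.125) = 147.2 kips.
Tension yield (gross): A_g = 6.875×0.25 = 1.7188 in². φR_n = 0.90 × 50 × 1.7188 = 77.3 kips.
Block shear: shear path 2×[2+2×2.6875] = 2×7.375 in, A_gv = 3.6875, A_nv = 2×(7.375 − 2.5×1)×0.25 = 2.4375 in²; tension across gage: (2.5625 − 1×1)×0.25 = 0.39063 in². R_n = min(0.6×65×2.4375, 0.6×50×3.6875) + 1.0×65×0.39063 = min(95.063, 110.63) + 25.391 = 120.45 kips. φR_n = 0.75 × 120.45 = 90.3 kips.
Governing: min(184.0, 147.2, 77.3, 90.3) = 77.3 kips → gross-section yield.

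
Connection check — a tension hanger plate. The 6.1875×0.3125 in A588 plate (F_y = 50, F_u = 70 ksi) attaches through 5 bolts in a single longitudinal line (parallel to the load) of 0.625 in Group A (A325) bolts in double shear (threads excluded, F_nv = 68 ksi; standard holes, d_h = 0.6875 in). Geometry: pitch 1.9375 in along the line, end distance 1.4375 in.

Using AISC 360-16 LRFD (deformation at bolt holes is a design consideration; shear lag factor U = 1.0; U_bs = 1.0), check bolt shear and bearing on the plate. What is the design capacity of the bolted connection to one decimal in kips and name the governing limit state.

120.0 kips (bearing governs)

Bolt shear: A_b = π(0.625)²/4 = 0.3068 in². φR_n = 0.75 × 68 × 0.3068 × 5 × 2 = 156.5 kips.
Bearing (0.3125 in plate, F_u = 70 ksi): end bolts L_c = 1.4375 − 0.6875/2 = 1.09375, R_n = min(1.2×1.09375×0.3125×70, 2.4×0.625×0.3125×70) = 28.711 kips/bolt; interior L_c = 1.9375 − 0.6875 = 1.25, R_n = 32.813 kips/bolt. φR_n = 0.75 × (1×28.711 + 4×32.813) = 120.0 kips.
Governing: min(156.5, 120.0) = 120.0 kips → bearing.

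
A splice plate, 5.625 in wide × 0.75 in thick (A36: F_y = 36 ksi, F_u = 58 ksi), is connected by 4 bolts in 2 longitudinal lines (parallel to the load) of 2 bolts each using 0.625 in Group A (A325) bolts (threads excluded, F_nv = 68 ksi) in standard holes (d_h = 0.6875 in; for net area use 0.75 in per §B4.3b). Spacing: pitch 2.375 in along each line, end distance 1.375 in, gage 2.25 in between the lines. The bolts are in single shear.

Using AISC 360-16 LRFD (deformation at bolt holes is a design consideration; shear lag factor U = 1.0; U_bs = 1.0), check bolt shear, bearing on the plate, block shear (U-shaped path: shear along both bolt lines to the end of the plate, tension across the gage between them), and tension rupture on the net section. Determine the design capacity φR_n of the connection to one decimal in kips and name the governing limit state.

62.6 kips (bolt shear governs)

Bolt shear: A_b = π(0.625)²/4 = 0.3068 in². φR_n = 0.75 × 68 × 0.3068 × 4 × 1 = 62.6 kips.
Bearing (0.75 in plate, F_u = 58 ksi): end bolts L_c = 1.375 − 0.6875/2 = 1.03125, R_n = min(1.2×1.03125×0.75×58, 2.4×0.625×0.75×58) = 53.831 kips/bolt; interior L_c = 2.375 − 0.6875 = 1.6875, R_n = 65.25 kips/bolt. φR_n = 0.75 × (2×53.831 + 2×65.25) = 178.6 kips.
Block shear: shear path 2×[1.375+1×2.375] = 2×3.75 in, A_gv = 5.625, A_nv = 2×(3.75 − 1.5×0.75)×0.75 = 3.9375 in²; tension across gage: (2.25 − 1×0.75)×0.75 = 1.125 in². R_n = min(0.6×58×3.9375, 0.6×36×5.625) + 1.0×58×1.125 = min(137.03, 121.5) + 65.25 = 186.75 kips. φR_n = 0.75 × 186.75 = 140.1 kips.
Tension rupture (net): A_n = (5.625 − 2×0.75)×0.75 = 3.0938 in² (U = 1.0, A_e = A_n). φR_n = 0.75 × 58 × 3.0938 = 134.6 kips.
Governing: min(62.6, 178.6, 140.1, 134.6) = 62.6 kips → bolt shear.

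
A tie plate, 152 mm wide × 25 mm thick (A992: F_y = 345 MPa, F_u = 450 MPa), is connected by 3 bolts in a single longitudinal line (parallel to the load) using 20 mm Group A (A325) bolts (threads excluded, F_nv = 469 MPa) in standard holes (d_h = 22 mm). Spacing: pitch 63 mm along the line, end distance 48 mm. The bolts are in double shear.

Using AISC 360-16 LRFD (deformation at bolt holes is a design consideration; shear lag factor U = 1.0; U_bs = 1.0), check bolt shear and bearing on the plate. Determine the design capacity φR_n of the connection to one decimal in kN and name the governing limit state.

Bolt shear: A_b = π(20)²/4 = 314.16 mm². φR_n = 0.75 × 469 × 314.16 × 3 × 2 = 663.0 kN.
Bearing (25 mm plate, F_u = 450 MPa): end bolts L_c = 48 − 22/2 = 37, R_n = min(1.2×37×25×450, 2.4×20×25×450) = 499.5 kN/bolt; interior L_c = 63 − 22 = 41, R_n = 540 kN/bolt. φR_n = 0.75 × (1×499.5 + 2×540) = 1184.6 kN.
Governing: min(663.0, 1184.6) = 663.0 kN → bolt shear.

663.0 kN (bolt shear governs)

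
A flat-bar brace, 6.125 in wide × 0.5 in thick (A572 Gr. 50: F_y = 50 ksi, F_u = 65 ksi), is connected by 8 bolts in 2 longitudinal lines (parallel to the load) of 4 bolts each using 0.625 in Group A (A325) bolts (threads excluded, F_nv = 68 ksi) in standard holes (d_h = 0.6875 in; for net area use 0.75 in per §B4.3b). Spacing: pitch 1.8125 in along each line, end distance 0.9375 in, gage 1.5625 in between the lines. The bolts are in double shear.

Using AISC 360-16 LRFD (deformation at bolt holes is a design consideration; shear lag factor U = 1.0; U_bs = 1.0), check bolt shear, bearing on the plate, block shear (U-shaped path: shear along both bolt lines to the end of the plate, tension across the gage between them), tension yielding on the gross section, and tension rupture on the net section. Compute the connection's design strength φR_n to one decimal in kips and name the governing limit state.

112.7 kips (net-section rupture governs)

Bolt shear: A_b = π(0.625)²/4 = 0.3068 in². φR_n = 0.75 × 68 × 0.3068 × 8 × 2 = 250.3 kips.
Bearing (0.5 in plate, F_u = 65 ksi): end bolts L_c = 0.9375 − 0.6875/2 = 0.59375, R_n = min(1.2×0.59375×0.5×65, 2.4×0.625×0.5×65) = 23.156 kips/bolt; interior L_c = 1.8125 − 0.6875 = 1.125, R_n = 43.875 kips/bolt. φR_n = 0.75 × (2×23.156 + 6×43.875) = 232.2 kips.
Block shear: shear path 2×[0.9375+3×1.8125] = 2×6.375 in, A_gv = 6.375, A_nv = 2×(6.375 − 3.5×0.75)×0.5 = 3.75 in²; tension across gage: (1.5625 − 1×0.75)×0.5 = 0.40625 in². R_n = min(0.6×65×3.75, 0.6×50×6.375) + 1.0×65×0.40625 = min(146.25, 191.25) + 26.406 = 172.66 kips. φR_n = 0.75 × 172.66 = 129.5 kips.
Tension yield (gross): A_g = 6.125×0.5 = 3.0625 in². φR_n = 0.90 × 50 × 3.0625 = 137.8 kips.
Tension rupture (net): A_n = (6.125 − 2×0.75)×0.5 = 2.3125 in² (U = 1.0, A_e = A_n). φR_n = 0.75 × 65 × 2.3125 = 112.7 kips.
Governing: min(250.3, 232.2, 129.5, 137.8, 112.7) = 112.7 kips → net-section rupture.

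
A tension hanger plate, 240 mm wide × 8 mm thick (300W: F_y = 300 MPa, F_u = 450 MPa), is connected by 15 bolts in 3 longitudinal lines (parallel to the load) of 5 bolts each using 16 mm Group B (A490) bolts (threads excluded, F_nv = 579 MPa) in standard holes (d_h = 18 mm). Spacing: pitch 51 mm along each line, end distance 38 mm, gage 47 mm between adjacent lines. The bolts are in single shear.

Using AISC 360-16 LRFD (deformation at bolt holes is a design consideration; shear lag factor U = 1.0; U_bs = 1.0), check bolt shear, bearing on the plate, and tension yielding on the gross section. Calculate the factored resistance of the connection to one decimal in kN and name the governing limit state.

Bolt shear: A_b = π(16)²/4 = 201.06 mm². φR_n = 0.75 × 579 × 201.06 × 15 × 1 = 1309.7 kN.
Bearing (8 mm plate, F_u = 450 MPa): end bolts L_c = 38 − 18/2 = 29, R_n = min(1.2×29×8×450, 2.4×16×8×450) = 125.28 kN/bolt; interior L_c = 51 − 18 = 33, R_n = 138.24 kN/bolt. φR_n = 0.75 × (3×125.28 + 12×138.24) = 1526.0 kN.
Tension yield (gross): A_g = 240×8 = 1920 mm². φR_n = 0.90 × 300 × 1920 = 518.4 kN.
Governing: min(1309.7, 1526.0, 518.4) = 518.4 kN → gross-section yield.

518.4 kN (gross-section yield governs)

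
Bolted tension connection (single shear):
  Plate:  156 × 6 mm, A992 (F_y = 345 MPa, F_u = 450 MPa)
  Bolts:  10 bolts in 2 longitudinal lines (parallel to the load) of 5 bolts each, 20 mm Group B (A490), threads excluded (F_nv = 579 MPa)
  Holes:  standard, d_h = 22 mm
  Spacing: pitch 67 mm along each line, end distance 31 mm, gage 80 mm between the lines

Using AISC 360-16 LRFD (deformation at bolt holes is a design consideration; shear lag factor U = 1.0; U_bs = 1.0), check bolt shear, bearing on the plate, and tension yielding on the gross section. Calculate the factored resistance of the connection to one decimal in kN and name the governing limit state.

290.6 kN (gross-section yield governs)

Bolt shear: A_b = π(20)²/4 = 314.16 mm². φR_n = 0.75 × 579 × 314.16 × 10 × 1 = 1364.2 kN.
Bearing (6 mm plate, F_u = 450 MPa): end bolts L_c = 31 − 22/2 = 20, R_n = min(1.2×20×6×450, 2.4×20×6×450) = 64.8 kN/bolt; interior L_c = 67 − 22 = 45, R_n = 129.6 kN/bolt. φR_n = 0.75 × (2×64.8 + 8×129.6) = 874.8 kN.
Tension yield (gross): A_g = 156×6 = 936 mm². φR_n = 0.90 × 345 × 936 = 290.6 kN.
Governing: min(1364.2, 874.8, 290.6) = 290.6 kN → gross-section yield.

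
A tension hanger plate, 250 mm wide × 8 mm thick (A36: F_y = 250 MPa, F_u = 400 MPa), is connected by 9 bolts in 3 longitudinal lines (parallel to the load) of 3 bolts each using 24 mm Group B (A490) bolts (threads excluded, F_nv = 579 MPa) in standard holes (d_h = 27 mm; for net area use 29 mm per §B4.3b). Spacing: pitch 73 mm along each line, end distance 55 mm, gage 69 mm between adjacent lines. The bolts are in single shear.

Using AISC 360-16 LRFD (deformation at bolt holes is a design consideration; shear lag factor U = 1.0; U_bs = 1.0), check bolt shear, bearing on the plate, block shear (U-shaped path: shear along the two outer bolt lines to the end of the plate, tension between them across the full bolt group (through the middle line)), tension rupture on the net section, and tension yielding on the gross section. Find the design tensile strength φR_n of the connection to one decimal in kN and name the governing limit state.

Bolt shear: A_b = π(24)²/4 = 452.39 mm². φR_n = 0.75 × 579 × 452.39 × 9 × 1 = 1768.1 kN.
Bearing (8 mm plate, F_u = 400 MPa): end bolts L_c = 55 − 27/2 = 41.5, R_n = min(1.2×41.5×8×400, 2.4×24×8×400) = 159.36 kN/bolt; interior L_c = 73 − 27 = 46, R_n = 176.64 kN/bolt. φR_n = 0.75 × (3×159.36 + 6×176.64) = 1153.4 kN.
Block shear: shear path 2×[55+2×73] = 2×201 mm, A_gv = 3216, A_nv = 2×(201 − 2.5×29)×8 = 2056 mm²; tension across gage: (138 − 2×29)×8 = 640 mm². R_n = min(0.6×400×2056, 0.6×250×3216) + 1.0×400×640 = min(493.44, 482.4) + 256 = 738.4 kN. φR_n = 0.75 × 738.4 = 553.8 kN.
Tension rupture (net): A_n = (250 − 3×29)×8 = 1304 mm² (U = 1.0, A_e = A_n). φR_n = 0.75 × 400 × 1304 = 391.2 kN.
Tension yield (gross): A_g = 250×8 = 2000 mm². φR_n = 0.90 × 250 × 2000 = 450.0 kN.
Governing: min(1768.1, 1153.4, 553.8, 391.2, 450.0) = 391.2 kN → net-section rupture.

391.2 kN (net-section rupture governs)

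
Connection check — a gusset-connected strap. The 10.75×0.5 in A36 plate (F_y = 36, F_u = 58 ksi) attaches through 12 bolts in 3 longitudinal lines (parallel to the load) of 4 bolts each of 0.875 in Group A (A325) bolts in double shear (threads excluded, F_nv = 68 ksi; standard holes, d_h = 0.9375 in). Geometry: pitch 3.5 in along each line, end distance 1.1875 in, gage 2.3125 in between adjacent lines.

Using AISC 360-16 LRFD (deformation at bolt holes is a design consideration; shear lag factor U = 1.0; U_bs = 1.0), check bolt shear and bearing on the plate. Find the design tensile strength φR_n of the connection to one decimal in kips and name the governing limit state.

467.4 kips (bearing governs)

Bolt shear: A_b = π(0.875)²/4 = 0.60132 in². φR_n = 0.75 × 68 × 0.60132 × 12 × 2 = 736.0 kips.
Bearing (0.5 in plate, F_u = 58 ksi): end bolts L_c = 1.1875 − 0.9375/2 = 0.71875, R_n = min(1.2×0.71875×0.5×58, 2.4×0.875×0.5×58) = 25.013 kips/bolt; interior L_c = 3.5 − 0.9375 = 2.5625, R_n = 60.9 kips/bolt. φR_n = 0.75 × (3×25.013 + 9×60.9) = 467.4 kips.
Governing: min(736.0, 467.4) = 467.4 kips → bearing.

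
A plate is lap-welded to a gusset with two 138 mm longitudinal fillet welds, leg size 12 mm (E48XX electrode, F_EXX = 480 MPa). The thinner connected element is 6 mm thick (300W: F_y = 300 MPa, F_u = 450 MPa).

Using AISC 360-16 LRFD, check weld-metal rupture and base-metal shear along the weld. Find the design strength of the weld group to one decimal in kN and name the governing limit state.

298.1 kN (base-metal shear governs)

Weld metal: throat = 0.707×12 = 8.484 mm, L = 2×138 = 276 mm. φR_n = 0.75 × 0.6 × 480 × 8.484 × 276 = 505.8 kN.
Base metal shear (6 mm plate): yield φR_n = 1.0×0.6×300×6×276 = 298.1 kN; rupture φR_n = 0.75×0.6×450×6×276 = 335.3 kN; take 298.1 kN (yield).
Governing: min(505.8, 298.1) = 298.1 kN → base-metal shear.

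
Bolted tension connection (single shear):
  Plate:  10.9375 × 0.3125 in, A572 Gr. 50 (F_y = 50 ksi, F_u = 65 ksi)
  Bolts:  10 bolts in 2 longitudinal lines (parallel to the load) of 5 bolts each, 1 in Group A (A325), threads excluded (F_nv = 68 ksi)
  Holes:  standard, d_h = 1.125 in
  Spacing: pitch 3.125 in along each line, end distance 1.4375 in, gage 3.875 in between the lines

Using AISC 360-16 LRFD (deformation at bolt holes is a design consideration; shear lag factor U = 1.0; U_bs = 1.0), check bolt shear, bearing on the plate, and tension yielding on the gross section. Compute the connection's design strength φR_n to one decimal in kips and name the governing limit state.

Bolt shear: A_b = π(1)²/4 = 0.7854 in². φR_n = 0.75 × 68 × 0.7854 × 10 × 1 = 400.6 kips.
Bearing (0.3125 in plate, F_u = 65 ksi): end bolts L_c = 1.4375 − 1.125/2 = 0.875, R_n = min(1.2×0.875×0.3125×65, 2.4×1×0.3125×65) = 21.328 kips/bolt; interior L_c = 3.125 − 1.125 = 2, R_n = 48.75 kips/bolt. φR_n = 0.75 × (2×21.328 + 8×48.75) = 324.5 kips.
Tension yield (gross): A_g = 10.9375×0.3125 = 3.418 in². φR_n = 0.90 × 50 × 3.418 = 153.8 kips.
Governing: min(400.6, 324.5, 153.8) = 153.8 kips → gross-section yield.

153.8 kips (gross-section yield governs)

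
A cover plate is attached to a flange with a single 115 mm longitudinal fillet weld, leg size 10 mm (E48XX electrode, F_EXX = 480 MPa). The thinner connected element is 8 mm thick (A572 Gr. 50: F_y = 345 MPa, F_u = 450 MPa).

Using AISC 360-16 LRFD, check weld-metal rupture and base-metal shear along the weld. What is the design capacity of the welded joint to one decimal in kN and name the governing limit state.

Weld metal: throat = 0.707×10 = 7.07 mm, L = 115 mm. φR_n = 0.75 × 0.6 × 480 × 7.07 × 115 = 175.6 kN.
Base metal shear (8 mm plate): yield φR_n = 1.0×0.6×345×8×115 = 190.4 kN; rupture φR_n = 0.75×0.6×450×8×115 = 186.3 kN; take 186.3 kN (rupture).
Governing: min(175.6, 186.3) = 175.6 kN → weld metal.

175.6 kN (weld metal governs)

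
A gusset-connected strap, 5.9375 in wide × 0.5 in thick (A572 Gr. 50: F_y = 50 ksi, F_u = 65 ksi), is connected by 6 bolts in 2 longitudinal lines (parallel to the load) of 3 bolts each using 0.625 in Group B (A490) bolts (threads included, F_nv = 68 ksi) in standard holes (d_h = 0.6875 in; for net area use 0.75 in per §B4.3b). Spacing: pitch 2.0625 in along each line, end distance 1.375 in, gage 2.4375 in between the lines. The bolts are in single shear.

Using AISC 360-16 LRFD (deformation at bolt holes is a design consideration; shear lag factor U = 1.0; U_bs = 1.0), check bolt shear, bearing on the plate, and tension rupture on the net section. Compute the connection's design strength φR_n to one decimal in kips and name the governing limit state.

Bolt shear: A_b = π(0.625)²/4 = 0.3068 in². φR_n = 0.75 × 68 × 0.3068 × 6 × 1 = 93.9 kips.
Bearing (0.5 in plate, F_u = 65 ksi): end bolts L_c = 1.375 − 0.6875/2 = 1.03125, R_n = min(1.2×1.03125×0.5×65, 2.4×0.625×0.5×65) = 40.219 kips/bolt; interior L_c = 2.0625 − 0.6875 = 1.375, R_n = 48.75 kips/bolt. φR_n = 0.75 × (2×40.219 + 4×48.75) = 206.6 kips.
Tension rupture (net): A_n = (5.9375 − 2×0.75)×0.5 = 2.2188 in² (U = 1.0, A_e = A_n). φR_n = 0.75 × 65 × 2.2188 = 108.2 kips.
Governing: min(93.9, 206.6, 108.2) = 93.9 kips → bolt shear.

93.9 kips (bolt shear governs)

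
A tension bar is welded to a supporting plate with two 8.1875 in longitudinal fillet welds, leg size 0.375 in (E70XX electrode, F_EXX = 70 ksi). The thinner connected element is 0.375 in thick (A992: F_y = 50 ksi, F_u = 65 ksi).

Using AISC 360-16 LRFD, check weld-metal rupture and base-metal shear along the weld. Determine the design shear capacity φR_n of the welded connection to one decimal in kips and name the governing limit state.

Weld metal: throat = 0.707×0.375 = 0.26513 in, L = 2×8.1875 = 16.375 in. φR_n = 0.75 × 0.6 × 70 × 0.26513 × 16.375 = 136.8 kips.
Base metal shear (0.375 in plate): yield φR_n = 1.0×0.6×50×0.375×16.375 = 184.2 kips; rupture φR_n = 0.75×0.6×65×0.375×16.375 = 179.6 kips; take 179.6 kips (rupture).
Governing: min(136.8, 179.6) = 136.8 kips → weld metal.

136.8 kips (weld metal governs)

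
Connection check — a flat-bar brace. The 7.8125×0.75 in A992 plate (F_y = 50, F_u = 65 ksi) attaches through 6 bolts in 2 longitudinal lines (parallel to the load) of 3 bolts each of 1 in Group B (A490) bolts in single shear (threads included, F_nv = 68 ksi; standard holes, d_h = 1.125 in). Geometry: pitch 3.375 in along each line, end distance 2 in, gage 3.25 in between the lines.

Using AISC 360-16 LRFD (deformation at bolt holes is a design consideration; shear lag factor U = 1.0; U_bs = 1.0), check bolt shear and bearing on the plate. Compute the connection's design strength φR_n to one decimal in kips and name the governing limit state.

240.3 kips (bolt shear governs)

Bolt shear: A_b = π(1)²/4 = 0.7854 in². φR_n = 0.75 × 68 × 0.7854 × 6 × 1 = 240.3 kips.
Bearing (0.75 in plate, F_u = 65 ksi): end bolts L_c = 2 − 1.125/2 = 1.4375, R_n = min(1.2×1.4375×0.75×65, 2.4×1×0.75×65) = 84.094 kips/bolt; interior L_c = 3.375 − 1.125 = 2.25, R_n = 117 kips/bolt. φR_n = 0.75 × (2×84.094 + 4×117) = 477.1 kips.
Governing: min(240.3, 477.1) = 240.3 kips → bolt shear.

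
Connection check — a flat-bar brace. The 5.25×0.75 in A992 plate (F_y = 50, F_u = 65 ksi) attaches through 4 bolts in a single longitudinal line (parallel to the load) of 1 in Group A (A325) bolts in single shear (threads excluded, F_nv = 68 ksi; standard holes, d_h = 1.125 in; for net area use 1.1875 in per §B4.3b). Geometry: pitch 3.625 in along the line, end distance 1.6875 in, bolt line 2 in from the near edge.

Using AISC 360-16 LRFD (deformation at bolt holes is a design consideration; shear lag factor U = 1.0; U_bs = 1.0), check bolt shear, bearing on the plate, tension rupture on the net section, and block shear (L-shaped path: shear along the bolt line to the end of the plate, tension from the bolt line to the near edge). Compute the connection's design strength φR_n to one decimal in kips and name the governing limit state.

148.5 kips (net-section rupture governs)

Bolt shear: A_b = π(1)²/4 = 0.7854 in². φR_n = 0.75 × 68 × 0.7854 × 4 × 1 = 160.2 kips.
Bearing (0.75 in plate, F_u = 65 ksi): end bolts L_c = 1.6875 − 1.125/2 = 1.125, R_n = min(1.2×1.125×0.75×65, 2.4×1×0.75×65) = 65.813 kips/bolt; interior L_c = 3.625 − 1.125 = 2.5, R_n = 117 kips/bolt. φR_n = 0.75 × (1×65.813 + 3×117) = 312.6 kips.
Tension rupture (net): A_n = (5.25 − 1×1.1875)×0.75 = 3.0469 in² (U = 1.0, A_e = A_n). φR_n = 0.75 × 65 × 3.0469 = 148.5 kips.
Block shear: shear path 1×[1.6875+3×3.625] = 1×12.5625 in, A_gv = 9.4219, A_nv = 1×(12.5625 − 3.5×1.1875)×0.75 = 6.3047 in²; tension to near edge: (2 − 0.5×1.1875)×0.75 = 1.0547 in². R_n = min(0.6×65×6.3047, 0.6×50×9.4219) + 1.0×65×1.0547 = min(245.88, 282.66) + 68.556 = 314.44 kips. φR_n = 0.75 × 314.44 = 235.8 kips.
Governing: min(160.2, 312.6, 148.5, 235.8) = 148.5 kips → net-section rupture.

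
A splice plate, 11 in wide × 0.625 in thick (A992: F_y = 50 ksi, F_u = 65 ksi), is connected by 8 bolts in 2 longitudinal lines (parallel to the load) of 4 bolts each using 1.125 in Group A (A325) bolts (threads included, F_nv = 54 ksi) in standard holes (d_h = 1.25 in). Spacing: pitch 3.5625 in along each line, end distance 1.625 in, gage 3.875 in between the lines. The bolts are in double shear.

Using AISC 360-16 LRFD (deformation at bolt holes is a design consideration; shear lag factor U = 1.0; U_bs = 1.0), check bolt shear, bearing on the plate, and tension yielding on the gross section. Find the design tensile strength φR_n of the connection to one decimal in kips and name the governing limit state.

Bolt shear: A_b = π(1.125)²/4 = 0.99402 in². φR_n = 0.75 × 54 × 0.99402 × 8 × 2 = 644.1 kips.
Bearing (0.625 in plate, F_u = 65 ksi): end bolts L_c = 1.625 − 1.25/2 = 1, R_n = min(1.2×1×0.625×65, 2.4×1.125×0.625×65) = 48.75 kips/bolt; interior L_c = 3.5625 − 1.25 = 2.3125, R_n = 109.69 kips/bolt. φR_n = 0.75 × (2×48.75 + 6×109.69) = 566.7 kips.
Tension yield (gross): A_g = 11×0.625 = 6.875 in². φR_n = 0.90 × 50 × 6.875 = 309.4 kips.
Governing: min(644.1, 566.7, 309.4) = 309.4 kips → gross-section yield.

309.4 kips (gross-section yield governs)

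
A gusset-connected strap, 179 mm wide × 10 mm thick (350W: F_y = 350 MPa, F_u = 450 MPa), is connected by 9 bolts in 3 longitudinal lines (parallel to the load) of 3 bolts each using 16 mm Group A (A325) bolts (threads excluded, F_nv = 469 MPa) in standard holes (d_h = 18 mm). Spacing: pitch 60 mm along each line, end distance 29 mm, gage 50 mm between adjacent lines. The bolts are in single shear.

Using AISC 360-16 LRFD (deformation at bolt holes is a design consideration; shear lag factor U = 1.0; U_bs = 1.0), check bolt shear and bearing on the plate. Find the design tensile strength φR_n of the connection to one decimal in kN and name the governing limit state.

Bolt shear: A_b = π(16)²/4 = 201.06 mm². φR_n = 0.75 × 469 × 201.06 × 9 × 1 = 636.5 kN.
Bearing (10 mm plate, F_u = 450 MPa): end bolts L_c = 29 − 18/2 = 20, R_n = min(1.2×20×10×450, 2.4×16×10×450) = 108 kN/bolt; interior L_c = 60 − 18 = 42, R_n = 172.8 kN/bolt. φR_n = 0.75 × (3×108 + 6×172.8) = 1020.6 kN.
Governing: min(636.5, 1020.6) = 636.5 kN → bolt shear.

636.5 kN (bolt shear governs)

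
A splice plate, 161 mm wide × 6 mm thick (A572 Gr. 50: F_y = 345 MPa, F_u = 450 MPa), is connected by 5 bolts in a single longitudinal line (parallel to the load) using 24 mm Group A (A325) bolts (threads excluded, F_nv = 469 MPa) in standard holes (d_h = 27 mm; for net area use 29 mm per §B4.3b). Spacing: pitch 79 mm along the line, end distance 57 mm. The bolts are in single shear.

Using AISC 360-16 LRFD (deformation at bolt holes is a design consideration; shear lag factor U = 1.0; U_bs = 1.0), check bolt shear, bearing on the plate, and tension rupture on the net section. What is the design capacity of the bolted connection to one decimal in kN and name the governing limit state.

Bolt shear: A_b = π(24)²/4 = 452.39 mm². φR_n = 0.75 × 469 × 452.39 × 5 × 1 = 795.6 kN.
Bearing (6 mm plate, F_u = 450 MPa): end bolts L_c = 57 − 27/2 = 43.5, R_n = min(1.2×43.5×6×450, 2.4×24×6×450) = 140.94 kN/bolt; interior L_c = 79 − 27 = 52, R_n = 155.52 kN/bolt. φR_n = 0.75 × (1×140.94 + 4×155.52) = 572.3 kN.
Tension rupture (net): A_n = (161 − 1×29)×6 = 792 mm² (U = 1.0, A_e = A_n). φR_n = 0.75 × 450 × 792 = 267.3 kN.
Governing: min(795.6, 572.3, 267.3) = 267.3 kN → net-section rupture.

267.3 kN (net-section rupture governs)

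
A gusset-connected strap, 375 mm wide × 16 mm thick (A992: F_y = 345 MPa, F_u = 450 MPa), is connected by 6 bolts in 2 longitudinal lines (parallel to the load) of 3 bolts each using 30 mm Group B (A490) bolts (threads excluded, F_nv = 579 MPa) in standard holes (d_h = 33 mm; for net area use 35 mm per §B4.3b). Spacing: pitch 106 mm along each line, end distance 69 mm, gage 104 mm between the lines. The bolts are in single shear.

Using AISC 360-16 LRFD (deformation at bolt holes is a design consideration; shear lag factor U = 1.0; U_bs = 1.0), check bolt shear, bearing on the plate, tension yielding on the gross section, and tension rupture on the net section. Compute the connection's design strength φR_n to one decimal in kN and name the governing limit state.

1647.0 kN (net-section rupture governs)

Bolt shear: A_b = π(30)²/4 = 706.86 mm². φR_n = 0.75 × 579 × 706.86 × 6 × 1 = 1841.7 kN.
Bearing (16 mm plate, F_u = 450 MPa): end bolts L_c = 69 − 33/2 = 52.5, R_n = min(1.2×52.5×16×450, 2.4×30×16×450) = 453.6 kN/bolt; interior L_c = 106 − 33 = 73, R_n = 518.4 kN/bolt. φR_n = 0.75 × (2×453.6 + 4×518.4) = 2235.6 kN.
Tension yield (gross): A_g = 375×16 = 6000 mm². φR_n = 0.90 × 345 × 6000 = 1863.0 kN.
Tension rupture (net): A_n = (375 − 2×35)×16 = 4880 mm² (U = 1.0, A_e = A_n). φR_n = 0.75 × 450 × 4880 = 1647.0 kN.
Governing: min(1841.7, 2235.6, 1863.0, 1647.0) = 1647.0 kN → net-section rupture.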